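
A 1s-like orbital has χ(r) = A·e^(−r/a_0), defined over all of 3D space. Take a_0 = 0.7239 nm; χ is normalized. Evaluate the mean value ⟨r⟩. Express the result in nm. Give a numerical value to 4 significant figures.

⟨r⟩ ≈ 1.086 nm

⟨r⟩ = ∫ r |χ|² 4πr² dr over the full domain.
Using ∫₀^∞ rⁿ e^(−αr) dr = n!/αⁿ⁺¹, the ratio of the moment integral to the normalization integral gives ⟨r⟩ = 3·a_0/2.
Putting a_0 = 0.7239 gives 1.0859.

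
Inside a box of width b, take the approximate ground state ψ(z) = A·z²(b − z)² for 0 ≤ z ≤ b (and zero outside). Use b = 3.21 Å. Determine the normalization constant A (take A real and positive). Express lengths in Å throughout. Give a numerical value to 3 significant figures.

A ≈ 0.132 Å^(-9/2)

Normalization requires ∫|ψ|² dz = 1, integrated from 0 to b.
Expanding the polynomial and integrating term by term, ∫|ψ|² dz = A²·(b^9/630).
Setting this equal to 1 gives A² = 1/(b^9/630).
Plugging in b = 3.21 yields A = 0.1319.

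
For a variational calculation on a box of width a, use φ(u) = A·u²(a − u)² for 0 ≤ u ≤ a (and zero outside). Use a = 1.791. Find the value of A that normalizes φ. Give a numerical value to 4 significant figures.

A ≈ 1.823

We need A² ∫|f|² du = 1, taking the integral from 0 to a.
Expanding the polynomial and integrating term by term, ∫|φ|² du = A²·(a^9/630).
So A² = (a^9/630)^(−1).
Plugging in a = 1.791 yields A = 1.8228.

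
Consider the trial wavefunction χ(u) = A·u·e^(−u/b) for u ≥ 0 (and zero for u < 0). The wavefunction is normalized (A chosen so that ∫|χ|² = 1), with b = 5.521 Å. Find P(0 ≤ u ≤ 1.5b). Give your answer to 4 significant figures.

P ≈ 0.5768

|χ|² is the probability density, so P = ∫_{0}^{1.5b} |χ|² du.
Since A² = 1/(b^3/4), this is the region integral divided by the full normalization integral.
Let t = u/b; then A² and the length scale cancel, so P = ∫_{0}^{1.5} t^2·e^(-2·t) dt ÷ ∫_{0}^{∞} t^2·e^(-2·t) dt.
An antiderivative of t^2·e^(-2·t) is -(2·t^2 + 2·t + 1)·e^(-2·t)/4; evaluating from 0 to 1.5 gives 1/4 - 17·e^(-3)/8, while the full integral is 1/4.
Evaluating gives P = 0.57681.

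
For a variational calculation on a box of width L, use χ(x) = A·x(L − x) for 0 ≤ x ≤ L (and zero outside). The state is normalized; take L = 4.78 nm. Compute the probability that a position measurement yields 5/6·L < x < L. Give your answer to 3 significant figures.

The probability is P = ∫ |χ|² dx over [5/6·L, L].
Since A² = 1/(L^5/30), this is the region integral divided by the full normalization integral.
Substituting u = x/L, A² and the length scale cancel in the ratio: P = ∫_{5/6}^{1} u^2·(1 - u)^2 du / ∫_{0}^{1} u^2·(1 - u)^2 du.
With ∫ u^2·(1 - u)^2 du = u^3·(6·u^2 - 15·u + 10)/30 + C, the region integral is ≈ 0.0011831 and the full one is 1/30.
The result is P = 23/648.

P ≈ 0.0355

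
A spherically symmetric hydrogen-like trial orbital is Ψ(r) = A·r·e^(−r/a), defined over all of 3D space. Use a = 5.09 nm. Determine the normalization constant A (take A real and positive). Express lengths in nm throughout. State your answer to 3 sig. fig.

Normalization requires ∫|Ψ|² 4πr² dr = 1, integrated from 0 to ∞.
Recall ∫₀^∞ r^m e^(−r/β) dr = m!·β^(m+1), the integral (without the A² prefactor) comes out to 3·π·a^5.
Plugging in a = 5.09 yields A = 0.005573.

A ≈ 0.00557 nm^(-5/2)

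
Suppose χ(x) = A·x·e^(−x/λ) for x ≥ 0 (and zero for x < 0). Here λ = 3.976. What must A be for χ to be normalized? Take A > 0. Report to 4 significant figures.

A ≈ 0.2523

Normalization requires ∫|χ|² dx = 1, integrated from 0 to ∞.
Recall ∫₀^∞ x^m e^(−x/β) dx = m!·β^(m+1), with χ = A·x·e^(−x/λ), the integral evaluates to A²·[λ^3/4].
Hence A² = 1/[λ^3/4].
With λ = 3.976: A² = 0.063639 and A = 0.25227.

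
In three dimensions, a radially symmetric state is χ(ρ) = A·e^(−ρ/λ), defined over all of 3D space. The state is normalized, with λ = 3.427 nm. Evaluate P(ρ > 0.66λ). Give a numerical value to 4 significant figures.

With dV = 4πρ²dρ, the probability is ∫|χ|² dV over ρ > 0.66λ.
Normalization gives A² = 1/(π·λ^3).
Substituting u = ρ/λ, A², 4π and the length scale all cancel in the ratio: P = ∫_{0.66}^{∞} u^2·e^(-2·u) du / ∫_{0}^{∞} u^2·e^(-2·u) du.
With ∫ u^2·e^(-2·u) du = -(2·u^2 + 2·u + 1)·e^(-2·u)/4 + C, the region integral is 3989·e^(-33/25)/5000 and the full one is 1/4.
This evaluates to P = 0.85248.

P ≈ 0.8525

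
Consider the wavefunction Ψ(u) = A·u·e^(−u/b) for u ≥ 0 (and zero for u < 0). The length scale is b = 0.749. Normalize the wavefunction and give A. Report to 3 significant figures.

A ≈ 3.09

We need A² ∫|f|² du = 1, taking the integral from 0 to ∞.
With Ψ = A·u·e^(−u/b), the integral evaluates to A²·[b^3/4].
So A² = (b^3/4)^(−1).
Substituting b = 0.749 gives A² = 9.520, so A = 3.085.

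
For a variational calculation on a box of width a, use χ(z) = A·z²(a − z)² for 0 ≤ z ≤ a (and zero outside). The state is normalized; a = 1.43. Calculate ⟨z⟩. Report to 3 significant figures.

⟨z⟩ ≈ 0.715

⟨z⟩ = ∫ z |χ|² dz over the full domain.
Evaluating both integrals, ⟨z⟩ = a/2.
Putting a = 1.43 gives 0.7150.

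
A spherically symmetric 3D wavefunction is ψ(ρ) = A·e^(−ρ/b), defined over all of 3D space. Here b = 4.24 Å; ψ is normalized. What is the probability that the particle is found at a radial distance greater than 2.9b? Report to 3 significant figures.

P ≈ 0.0715

P = ∫ |ψ|² 4πρ² dρ over ρ > 2.9b.
Normalization gives A² = 1/(π·b^3).
Substituting u = ρ/b, A², 4π and the length scale all cancel in the ratio: P = ∫_{2.9}^{∞} u^2·e^(-2·u) du / ∫_{0}^{∞} u^2·e^(-2·u) du.
An antiderivative of u^2·e^(-2·u) is -(2·u^2 + 2·u + 1)·e^(-2·u)/4; evaluating from 2.9 to ∞ gives 1181·e^(-29/5)/200, while the full integral is 1/4.
This evaluates to P = 0.07151.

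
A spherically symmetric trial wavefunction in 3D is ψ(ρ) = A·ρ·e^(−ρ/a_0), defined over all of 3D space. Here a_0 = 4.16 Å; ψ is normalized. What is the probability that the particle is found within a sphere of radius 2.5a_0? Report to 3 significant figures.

P ≈ 0.560

Integrate the radial probability density 4πρ²|ψ|² over ρ ≤ 2.5a_0.
A² is fixed by ∫₀^∞ 4πρ²|ψ|² dρ = 1, i.e. A² = (3·π·a_0^5)^(−1).
Let u = ρ/a_0; then A², 4π and the length scale all cancel, so P = ∫_{0}^{2.5} u^4·e^(-2·u) du ÷ ∫_{0}^{∞} u^4·e^(-2·u) du.
An antiderivative of u^4·e^(-2·u) is -(u^4/2 + u^3 + 3·u^2/2 + 3·u/2 + 3/4)·e^(-2·u); evaluating from 0 to 2.5 gives 3/4 - 1569·e^(-5)/32, while the full integral is 3/4.
This evaluates to P = 0.5595.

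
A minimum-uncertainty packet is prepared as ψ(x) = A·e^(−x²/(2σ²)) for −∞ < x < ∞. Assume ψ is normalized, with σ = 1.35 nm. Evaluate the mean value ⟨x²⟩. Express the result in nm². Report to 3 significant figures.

⟨x^2⟩ ≈ 0.911 nm^2

The expectation value is the |ψ|²-weighted average of x^2: ∫ x^2|ψ|² dx.
Since the A² factors cancel between numerator and denominator, ⟨x²⟩ = σ^2/2.
With σ = 1.35, ⟨x^2⟩ = 0.9113.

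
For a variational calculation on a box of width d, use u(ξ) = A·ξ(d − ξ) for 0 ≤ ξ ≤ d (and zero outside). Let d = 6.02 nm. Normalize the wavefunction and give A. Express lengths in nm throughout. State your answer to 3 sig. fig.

Require ∫ |u|² dξ = 1 over the whole domain.
With u = A·ξ(d − ξ), the integral evaluates to A²·[d^5/30].
Setting this equal to 1 gives A² = 1/(d^5/30).
Plugging in d = 6.02 yields A = 0.06160.

A ≈ 0.0616 nm^(-5/2)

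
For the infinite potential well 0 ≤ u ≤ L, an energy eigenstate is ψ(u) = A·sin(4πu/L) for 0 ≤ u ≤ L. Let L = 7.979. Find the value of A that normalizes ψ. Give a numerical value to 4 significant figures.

Normalization requires ∫|ψ|² du = 1, integrated from 0 to L.
∫|ψ|² du = A²·(L/2).
With L = 7.979: A² = 0.25066 and A = 0.50066.

A ≈ 0.5007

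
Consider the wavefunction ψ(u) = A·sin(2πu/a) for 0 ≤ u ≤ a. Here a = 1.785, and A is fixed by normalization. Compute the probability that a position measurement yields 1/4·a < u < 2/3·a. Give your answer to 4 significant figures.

P = ∫_{1/4·a}^{2/3·a} |ψ(u)|² du.
With A² fixed by ∫|ψ|² = 1, i.e. A² = (a/2)^(−1), substitute and integrate.
In terms of t = u/a (A² and the length scale cancel between numerator and denominator), P = [∫_{1/4}^{2/3} sin(2·π·t)^2 dt] / [∫_{0}^{1} sin(2·π·t)^2 dt].
Using ∫ sin(2·π·t)^2 dt = t/2 - sin(4·π·t)/(8·π), the numerator is -√(3)/(16·π) + 5/24 and the denominator is 1/2.
Evaluating gives P = -√(3)/(8·π) + 5/12.

P ≈ 0.3478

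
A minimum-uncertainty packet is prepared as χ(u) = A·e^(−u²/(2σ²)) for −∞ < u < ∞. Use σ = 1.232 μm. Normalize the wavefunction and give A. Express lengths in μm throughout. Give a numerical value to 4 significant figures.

Normalization requires ∫|χ|² du = 1, integrated from −∞ to ∞.
The integral (without the A² prefactor) comes out to √(π)·σ.
Hence A² = 1/[√(π)·σ].
With σ = 1.232: A² = 0.45795 and A = 0.67672.

A ≈ 0.6767 μm^(-1/2)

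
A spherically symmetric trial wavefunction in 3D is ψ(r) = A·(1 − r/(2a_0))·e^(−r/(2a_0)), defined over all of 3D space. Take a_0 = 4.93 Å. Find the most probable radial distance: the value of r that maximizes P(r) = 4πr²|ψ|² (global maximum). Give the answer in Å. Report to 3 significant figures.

Differentiate P(r) = 4πr²|ψ|² with respect to r and set to zero.
This gives r = a_0·(√(5) + 3).
With a_0 = 4.93, the most probable radial distance is 25.81 Å.

r ≈ 25.8 Å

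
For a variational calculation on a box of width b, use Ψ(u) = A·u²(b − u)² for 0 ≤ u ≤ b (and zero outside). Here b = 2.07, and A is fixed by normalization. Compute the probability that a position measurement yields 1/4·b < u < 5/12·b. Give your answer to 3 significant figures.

The probability is P = ∫ |Ψ|² du over [1/4·b, 5/12·b].
Since A² = 1/(b^9/630), this is the region integral divided by the full normalization integral.
In terms of t = u/b (A² and the length scale cancel between numerator and denominator), P = [∫_{1/4}^{5/12} t^4·(1 - t)^4 dt] / [∫_{0}^{1} t^4·(1 - t)^4 dt].
Using ∫ t^4·(1 - t)^4 dt = t^5·(70·t^4 - 315·t^3 + 540·t^2 - 420·t + 126)/630, the numerator is ≈ 0.00040223 and the denominator is 1/630.
Evaluating gives P = 0.2534.

P ≈ 0.253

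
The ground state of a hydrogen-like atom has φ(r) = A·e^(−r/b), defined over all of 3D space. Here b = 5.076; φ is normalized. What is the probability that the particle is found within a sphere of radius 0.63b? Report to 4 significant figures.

P ≈ 0.1338

With dV = 4πr²dr, the probability is ∫|φ|² dV over r ≤ 0.63b.
A² is fixed by ∫₀^∞ 4πr²|φ|² dr = 1, i.e. A² = (π·b^3)^(−1).
Substituting u = r/b, A², 4π and the length scale all cancel in the ratio: P = ∫_{0}^{0.63} u^2·e^(-2·u) du / ∫_{0}^{∞} u^2·e^(-2·u) du.
An antiderivative of u^2·e^(-2·u) is -(2·u^2 + 2·u + 1)·e^(-2·u)/4; evaluating from 0 to 0.63 gives ≈ 0.0334443, while the full integral is 1/4.
The region integral divided by the full integral gives P = 0.13378.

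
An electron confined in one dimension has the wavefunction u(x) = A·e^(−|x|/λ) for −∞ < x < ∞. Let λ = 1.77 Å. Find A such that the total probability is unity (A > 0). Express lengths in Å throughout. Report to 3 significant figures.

The normalization condition is ∫|u|² dx = 1 from −∞ to ∞.
Recall ∫₀^∞ x^m e^(−x/β) dx = m!·β^(m+1), carrying out the integral gives A² · λ.
So A² = (λ)^(−1).
Substituting λ = 1.77 gives A² = 0.5650, so A = 0.7516.

A ≈ 0.752 Å^(-1/2)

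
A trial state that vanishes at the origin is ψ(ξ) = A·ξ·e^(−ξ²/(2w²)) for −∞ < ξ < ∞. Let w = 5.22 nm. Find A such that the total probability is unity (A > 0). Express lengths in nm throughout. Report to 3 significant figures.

The normalization condition is ∫|ψ|² dξ = 1 from −∞ to ∞.
With ∫_{−∞}^{∞} ξ^(2m) e^(−αξ²) dξ = (2m−1)!!·√π / (2^m α^(m+1/2)), carrying out the integral gives A² · √(π)·w^3/2.
Setting this equal to 1 gives A² = 1/(√(π)·w^3/2).
With w = 5.22: A² = 0.007933 and A = 0.08907.

A ≈ 0.0891 nm^(-3/2)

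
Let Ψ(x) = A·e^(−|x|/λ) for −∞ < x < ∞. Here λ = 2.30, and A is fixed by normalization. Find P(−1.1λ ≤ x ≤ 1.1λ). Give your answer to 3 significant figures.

The probability is P = ∫ |Ψ|² dx over [−1.1λ, 1.1λ].
Since A² = 1/(λ), this is the region integral divided by the full normalization integral.
By symmetry take twice the x ≥ 0 contribution in numerator and denominator; the 2's cancel. Let u = x/λ; then A² and the length scale cancel, so P = ∫_{0}^{1.1} e^(-2·u) du ÷ ∫_{0}^{∞} e^(-2·u) du.
An antiderivative of e^(-2·u) is -e^(-2·u)/2; evaluating from 0 to 1.1 gives 1/2 - e^(-11/5)/2, while the full integral is 1/2.
Evaluating gives P = 0.8892.

P ≈ 0.889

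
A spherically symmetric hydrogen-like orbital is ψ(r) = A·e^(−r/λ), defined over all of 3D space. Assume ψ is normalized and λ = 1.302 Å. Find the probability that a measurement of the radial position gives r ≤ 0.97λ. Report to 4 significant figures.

Integrate the radial probability density 4πr²|ψ|² over r ≤ 0.97λ.
Normalization gives A² = 1/(π·λ^3).
In terms of u = r/λ (A², 4π and the length scale all cancel between numerator and denominator), P = [∫_{0}^{0.97} u^2·e^(-2·u) du] / [∫_{0}^{∞} u^2·e^(-2·u) du].
Using ∫ u^2·e^(-2·u) du = -(2·u^2 + 2·u + 1)·e^(-2·u)/4, the numerator is ≈ 0.0767721 and the denominator is 1/4.
This evaluates to P = 0.30709.

P ≈ 0.3071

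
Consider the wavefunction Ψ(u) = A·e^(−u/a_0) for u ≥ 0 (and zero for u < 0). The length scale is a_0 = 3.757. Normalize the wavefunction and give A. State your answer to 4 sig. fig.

Require ∫ |Ψ|² du = 1 over the whole domain.
Recall ∫₀^∞ u^m e^(−u/β) du = m!·β^(m+1), with Ψ = A·e^(−u/a_0), the integral evaluates to A²·[a_0/2].
Substituting a_0 = 3.757 gives A² = 0.53234, so A = 0.72962.

A ≈ 0.7296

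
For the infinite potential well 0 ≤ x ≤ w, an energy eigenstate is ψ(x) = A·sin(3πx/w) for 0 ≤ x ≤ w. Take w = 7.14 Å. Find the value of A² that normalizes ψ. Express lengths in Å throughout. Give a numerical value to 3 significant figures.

Normalization requires ∫|ψ|² dx = 1, integrated from 0 to w.
With ∫₀^w sin²(nπx/w) dx = w/2, the integral (without the A² prefactor) comes out to w/2.
Setting this equal to 1 gives A² = 1/(w/2).
With w = 7.14: A² = 0.2801 and A = 0.5293.

A^2 ≈ 0.280 Å^(-1)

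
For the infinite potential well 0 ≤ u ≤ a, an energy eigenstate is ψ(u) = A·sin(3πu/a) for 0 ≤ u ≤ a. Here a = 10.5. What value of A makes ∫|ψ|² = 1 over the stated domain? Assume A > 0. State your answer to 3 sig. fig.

We need A² ∫|f|² du = 1, taking the integral from 0 to a.
With ∫₀^a sin²(nπu/a) du = a/2, with ψ = A·sin(3πu/a), the integral evaluates to A²·[a/2].
Substituting a = 10.5 gives A² = 0.1905, so A = 0.4364.

A ≈ 0.436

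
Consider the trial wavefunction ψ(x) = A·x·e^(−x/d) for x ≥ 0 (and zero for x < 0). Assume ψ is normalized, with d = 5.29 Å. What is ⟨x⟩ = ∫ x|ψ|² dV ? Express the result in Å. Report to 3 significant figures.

The expectation value is the |ψ|²-weighted average of x: ∫ x|ψ|² dx.
Using ∫₀^∞ xⁿ e^(−αx) dx = n!/αⁿ⁺¹, the ratio of the moment integral to the normalization integral gives ⟨x⟩ = 3·d/2.
With d = 5.29, ⟨x⟩ = 7.935.

⟨x⟩ ≈ 7.94 Å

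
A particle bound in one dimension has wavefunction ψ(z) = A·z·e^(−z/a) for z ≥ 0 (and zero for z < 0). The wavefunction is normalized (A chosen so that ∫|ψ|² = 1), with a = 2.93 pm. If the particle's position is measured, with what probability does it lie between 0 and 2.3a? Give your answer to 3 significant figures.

|ψ|² is the probability density, so P = ∫_{0}^{2.3a} |ψ|² dz.
With A² fixed by ∫|ψ|² = 1, i.e. A² = (a^3/4)^(−1), substitute and integrate.
Substituting u = z/a, A² and the length scale cancel in the ratio: P = ∫_{0}^{2.3} u^2·e^(-2·u) du / ∫_{0}^{∞} u^2·e^(-2·u) du.
An antiderivative of u^2·e^(-2·u) is -(2·u^2 + 2·u + 1)·e^(-2·u)/4; evaluating from 0 to 2.3 gives 1/4 - 809·e^(-23/5)/200, while the full integral is 1/4.
This works out to P = 0.8374.

P ≈ 0.837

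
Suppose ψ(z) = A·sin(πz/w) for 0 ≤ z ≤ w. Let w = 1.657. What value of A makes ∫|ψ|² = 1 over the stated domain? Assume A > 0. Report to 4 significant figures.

A ≈ 1.099

Normalization requires ∫|ψ|² dz = 1, integrated from 0 to w.
∫|ψ|² dz = A²·(w/2).
Substituting w = 1.657 gives A² = 1.2070, so A = 1.0986.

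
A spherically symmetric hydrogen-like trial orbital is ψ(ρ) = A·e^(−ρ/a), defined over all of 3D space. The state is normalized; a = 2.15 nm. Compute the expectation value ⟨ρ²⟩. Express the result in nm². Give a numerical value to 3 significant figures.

The expectation value is the |ψ|²-weighted average of ρ^2: ∫ ρ^2|ψ|² 4πρ² dρ.
Using ∫₀^∞ ρⁿ e^(−αρ) dρ = n!/αⁿ⁺¹, the ratio of the moment integral to the normalization integral gives ⟨ρ²⟩ = 3·a^2.
With a = 2.15, ⟨ρ^2⟩ = 13.87.

⟨ρ^2⟩ ≈ 13.9 nm^2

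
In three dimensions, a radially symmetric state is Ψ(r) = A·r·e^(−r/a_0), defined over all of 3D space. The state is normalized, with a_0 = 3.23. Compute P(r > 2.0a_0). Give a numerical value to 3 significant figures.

P = ∫ |Ψ|² 4πr² dr over r > 2.0a_0.
Normalization gives A² = 1/(3·π·a_0^5).
Substituting u = r/a_0, A², 4π and the length scale all cancel in the ratio: P = ∫_{2.0}^{∞} u^4·e^(-2·u) du / ∫_{0}^{∞} u^4·e^(-2·u) du.
Using ∫ u^4·e^(-2·u) du = -(u^4/2 + u^3 + 3·u^2/2 + 3·u/2 + 3/4)·e^(-2·u), the numerator is 103·e^(-4)/4 and the denominator is 3/4.
Taking the ratio yields P = 0.6288.

P ≈ 0.629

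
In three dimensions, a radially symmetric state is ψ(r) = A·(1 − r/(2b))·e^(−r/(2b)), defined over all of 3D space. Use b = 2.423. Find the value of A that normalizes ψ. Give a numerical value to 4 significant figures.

A ≈ 0.05289

The normalization condition is ∫|ψ|² 4πr² dr = 1 from 0 to ∞.
The angular integral contributes 4π, leaving ∫₀^∞ r²|ψ|² dr.
Recall ∫₀^∞ r^m e^(−r/β) dr = m!·β^(m+1), with ψ = A·(1 − r/(2b))·e^(−r/(2b)), the integral evaluates to A²·[8·π·b^3].
With b = 2.423: A² = 0.0027970 and A = 0.052887.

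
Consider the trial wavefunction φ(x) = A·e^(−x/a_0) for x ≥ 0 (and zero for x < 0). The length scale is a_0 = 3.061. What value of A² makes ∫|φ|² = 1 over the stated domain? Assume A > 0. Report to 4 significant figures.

Require ∫ |φ|² dx = 1 over the whole domain.
∫|φ|² dx = A²·(a_0/2).
So A² = (a_0/2)^(−1).
Plugging in a_0 = 3.061 yields A = 0.80832.

A^2 ≈ 0.6534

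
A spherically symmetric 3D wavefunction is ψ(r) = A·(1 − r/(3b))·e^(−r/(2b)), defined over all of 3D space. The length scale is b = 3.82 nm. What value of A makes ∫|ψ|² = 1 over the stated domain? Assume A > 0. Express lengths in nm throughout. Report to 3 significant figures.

Require ∫ |ψ|² 4πr² dr = 1 over the whole domain.
(Spherical symmetry: dV = 4πr² dr.)
Carrying out the integral gives A² · 8·π·b^3/3.
Hence A² = 1/[8·π·b^3/3].
With b = 3.82: A² = 0.002141 and A = 0.04627.

A ≈ 0.0463 nm^(-3/2)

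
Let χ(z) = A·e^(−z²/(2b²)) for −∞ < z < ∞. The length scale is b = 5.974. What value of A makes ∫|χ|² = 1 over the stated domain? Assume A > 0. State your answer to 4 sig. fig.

A ≈ 0.3073

We need A² ∫|f|² dz = 1, taking the integral from −∞ to ∞.
Carrying out the integral gives A² · √(π)·b.
Setting this equal to 1 gives A² = 1/(√(π)·b).
Substituting b = 5.974 gives A² = 0.094441, so A = 0.30731.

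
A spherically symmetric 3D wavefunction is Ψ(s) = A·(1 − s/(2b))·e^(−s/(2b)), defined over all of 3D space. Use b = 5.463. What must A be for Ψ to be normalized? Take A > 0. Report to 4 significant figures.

We need A² ∫|f|² 4πs² ds = 1, taking the integral from 0 to ∞.
In 3D with spherical symmetry the volume element is 4πs² ds.
With ∫₀^∞ s^4 e^(−αs) ds = 4!/α^5, carrying out the integral gives A² · 8·π·b^3.
Hence A² = 1/[8·π·b^3].
Plugging in b = 5.463 yields A = 0.015622.

A ≈ 0.01562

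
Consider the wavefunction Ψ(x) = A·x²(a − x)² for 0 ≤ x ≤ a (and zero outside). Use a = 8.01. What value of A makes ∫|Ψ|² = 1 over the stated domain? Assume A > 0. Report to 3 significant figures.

A ≈ 0.00215

We need A² ∫|f|² dx = 1, taking the integral from 0 to a.
Expanding the polynomial and integrating term by term, carrying out the integral gives A² · a^9/630.
So A² = (a^9/630)^(−1).
With a = 8.01: A² = 0.000004641 and A = 0.002154.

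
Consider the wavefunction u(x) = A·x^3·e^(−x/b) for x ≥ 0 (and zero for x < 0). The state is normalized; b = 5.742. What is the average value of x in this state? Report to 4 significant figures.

⟨x⟩ ≈ 20.10

⟨x⟩ = ∫ x |u|² dx over the full domain.
Using ∫₀^∞ xⁿ e^(−αx) dx = n!/αⁿ⁺¹, the ratio of the moment integral to the normalization integral gives ⟨x⟩ = 7·b/2.
With b = 5.742, ⟨x⟩ = 20.097.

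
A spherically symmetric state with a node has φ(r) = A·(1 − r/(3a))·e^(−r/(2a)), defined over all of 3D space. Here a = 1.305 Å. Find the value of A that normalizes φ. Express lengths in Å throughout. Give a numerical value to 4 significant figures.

Require ∫ |φ|² 4πr² dr = 1 over the whole domain.
The angular integral contributes 4π, leaving ∫₀^∞ r²|φ|² dr.
The integral (without the A² prefactor) comes out to 8·π·a^3/3.
Hence A² = 1/[8·π·a^3/3].
Substituting a = 1.305 gives A² = 0.053709, so A = 0.23175.

A ≈ 0.2318 Å^(-3/2)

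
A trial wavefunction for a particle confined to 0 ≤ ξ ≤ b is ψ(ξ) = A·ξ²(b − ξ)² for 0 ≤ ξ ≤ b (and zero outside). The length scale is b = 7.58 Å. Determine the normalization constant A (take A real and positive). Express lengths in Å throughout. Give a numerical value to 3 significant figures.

A ≈ 0.00276 Å^(-9/2)

Normalization requires ∫|ψ|² dξ = 1, integrated from 0 to b.
Expanding the polynomial and integrating term by term, carrying out the integral gives A² · b^9/630.
Substituting b = 7.58 gives A² = 0.000007626, so A = 0.002762.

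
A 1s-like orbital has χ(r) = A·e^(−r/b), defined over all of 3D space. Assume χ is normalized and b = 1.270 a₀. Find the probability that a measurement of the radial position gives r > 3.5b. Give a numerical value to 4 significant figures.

P = ∫ |χ|² 4πr² dr over r > 3.5b.
The full normalization integral is A²·[π·b^3] = 1, fixing A².
In terms of u = r/b (A², 4π and the length scale all cancel between numerator and denominator), P = [∫_{3.5}^{∞} u^2·e^(-2·u) du] / [∫_{0}^{∞} u^2·e^(-2·u) du].
With ∫ u^2·e^(-2·u) du = -(2·u^2 + 2·u + 1)·e^(-2·u)/4 + C, the region integral is 65·e^(-7)/8 and the full one is 1/4.
The region integral divided by the full integral gives P = 0.029636.

P ≈ 0.02964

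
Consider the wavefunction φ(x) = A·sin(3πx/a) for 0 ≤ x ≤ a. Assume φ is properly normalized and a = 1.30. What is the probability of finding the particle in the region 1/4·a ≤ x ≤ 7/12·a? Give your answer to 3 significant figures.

P ≈ 0.333

|φ|² is the probability density, so P = ∫_{1/4·a}^{7/12·a} |φ|² dx.
The normalization integral ∫|φ|²dx over the whole domain equals a/2·A², and A² cancels in the ratio.
Let u = x/a; then A² and the length scale cancel, so P = ∫_{1/4}^{7/12} sin(3·π·u)^2 du ÷ ∫_{0}^{1} sin(3·π·u)^2 du.
Using ∫ sin(3·π·u)^2 du = u/2 - sin(6·π·u)/(12·π), the numerator is 1/6 and the denominator is 1/2.
This works out to P = 1/3.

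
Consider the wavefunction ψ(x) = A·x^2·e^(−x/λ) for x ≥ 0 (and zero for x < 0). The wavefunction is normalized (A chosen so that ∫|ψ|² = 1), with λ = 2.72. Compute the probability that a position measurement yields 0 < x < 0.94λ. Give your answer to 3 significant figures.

P ≈ 0.0425

The probability is P = ∫ |ψ|² dx over [0, 0.94λ].
With A² fixed by ∫|ψ|² = 1, i.e. A² = (3·λ^5/4)^(−1), substitute and integrate.
Let u = x/λ; then A² and the length scale cancel, so P = ∫_{0}^{0.94} u^4·e^(-2·u) du ÷ ∫_{0}^{∞} u^4·e^(-2·u) du.
With ∫ u^4·e^(-2·u) du = -(u^4/2 + u^3 + 3·u^2/2 + 3·u/2 + 3/4)·e^(-2·u) + C, the region integral is ≈ 0.031856 and the full one is 3/4.
This works out to P = 0.04248.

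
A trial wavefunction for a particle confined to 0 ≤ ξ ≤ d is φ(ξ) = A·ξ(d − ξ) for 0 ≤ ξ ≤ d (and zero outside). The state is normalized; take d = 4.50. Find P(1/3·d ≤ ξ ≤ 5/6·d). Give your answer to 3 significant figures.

P ≈ 0.755

P = ∫_{1/3·d}^{5/6·d} |φ(ξ)|² dξ.
The normalization integral ∫|φ|²dξ over the whole domain equals d^5/30·A², and A² cancels in the ratio.
Let u = ξ/d; then A² and the length scale cancel, so P = ∫_{1/3}^{5/6} u^2·(1 - u)^2 du ÷ ∫_{0}^{1} u^2·(1 - u)^2 du.
With ∫ u^2·(1 - u)^2 du = u^3·(6·u^2 - 15·u + 10)/30 + C, the region integral is 163/6480 and the full one is 1/30.
This works out to P = 163/216.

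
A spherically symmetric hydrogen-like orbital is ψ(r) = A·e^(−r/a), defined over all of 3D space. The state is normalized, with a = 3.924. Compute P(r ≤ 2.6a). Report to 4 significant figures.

P ≈ 0.8912

With dV = 4πr²dr, the probability is ∫|ψ|² dV over r ≤ 2.6a.
The full normalization integral is A²·[π·a^3] = 1, fixing A².
Let u = r/a; then A², 4π and the length scale all cancel, so P = ∫_{0}^{2.6} u^2·e^(-2·u) du ÷ ∫_{0}^{∞} u^2·e^(-2·u) du.
An antiderivative of u^2·e^(-2·u) is -(2·u^2 + 2·u + 1)·e^(-2·u)/4; evaluating from 0 to 2.6 gives 1/4 - 493·e^(-26/5)/100, while the full integral is 1/4.
The region integral divided by the full integral gives P = 0.89121.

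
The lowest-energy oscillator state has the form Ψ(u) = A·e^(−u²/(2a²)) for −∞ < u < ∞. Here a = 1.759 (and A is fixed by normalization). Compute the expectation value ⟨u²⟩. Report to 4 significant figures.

By definition ⟨u²⟩ = ∫ u^2 |Ψ(u)|² du.
With ∫_{−∞}^{∞} u^(2m) e^(−αu²) du = (2m−1)!!·√π / (2^m α^(m+1/2)), the ratio of the moment integral to the normalization integral gives ⟨u²⟩ = a^2/2.
With a = 1.759, ⟨u^2⟩ = 1.5470.

⟨u^2⟩ ≈ 1.547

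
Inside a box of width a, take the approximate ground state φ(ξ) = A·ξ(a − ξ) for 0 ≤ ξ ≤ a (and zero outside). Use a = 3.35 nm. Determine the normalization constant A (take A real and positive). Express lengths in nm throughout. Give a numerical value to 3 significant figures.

A ≈ 0.267 nm^(-5/2)

The normalization condition is ∫|φ|² dξ = 1 from 0 to a.
Expanding the polynomial and integrating term by term, ∫|φ|² dξ = A²·(a^5/30).
Setting this equal to 1 gives A² = 1/(a^5/30).
Plugging in a = 3.35 yields A = 0.2667.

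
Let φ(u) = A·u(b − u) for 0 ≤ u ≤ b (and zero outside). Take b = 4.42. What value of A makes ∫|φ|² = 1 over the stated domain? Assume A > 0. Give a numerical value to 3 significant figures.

Require ∫ |φ|² du = 1 over the whole domain.
The integral (without the A² prefactor) comes out to b^5/30.
Setting this equal to 1 gives A² = 1/(b^5/30).
With b = 4.42: A² = 0.01778 and A = 0.1334.

A ≈ 0.133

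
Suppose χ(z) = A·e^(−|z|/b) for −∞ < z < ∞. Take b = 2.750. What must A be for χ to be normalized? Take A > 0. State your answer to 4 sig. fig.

A ≈ 0.6030

Normalization requires ∫|χ|² dz = 1, integrated from −∞ to ∞.
With χ = A·e^(−|z|/b), the integral evaluates to A²·[b].
Substituting b = 2.750 gives A² = 0.36364, so A = 0.60302.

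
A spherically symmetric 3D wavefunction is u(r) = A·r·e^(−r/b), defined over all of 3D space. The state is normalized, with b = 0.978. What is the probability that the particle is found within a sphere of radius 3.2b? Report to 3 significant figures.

P ≈ 0.765

With dV = 4πr²dr, the probability is ∫|u|² dV over r ≤ 3.2b.
Normalization gives A² = 1/(3·π·b^5).
Substituting t = r/b, A², 4π and the length scale all cancel in the ratio: P = ∫_{0}^{3.2} t^4·e^(-2·t) dt / ∫_{0}^{∞} t^4·e^(-2·t) dt.
Using ∫ t^4·e^(-2·t) dt = -(t^4/2 + t^3 + 3·t^2/2 + 3·t/2 + 3/4)·e^(-2·t), the numerator is ≈ 0.57370 and the denominator is 3/4.
Taking the ratio yields P = 0.7649.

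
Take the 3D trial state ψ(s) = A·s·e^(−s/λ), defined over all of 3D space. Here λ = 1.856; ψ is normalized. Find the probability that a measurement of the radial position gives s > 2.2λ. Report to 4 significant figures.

P ≈ 0.5512

With dV = 4πs²ds, the probability is ∫|ψ|² dV over s > 2.2λ.
The full normalization integral is A²·[3·π·λ^5] = 1, fixing A².
Let u = s/λ; then A², 4π and the length scale all cancel, so P = ∫_{2.2}^{∞} u^4·e^(-2·u) du ÷ ∫_{0}^{∞} u^4·e^(-2·u) du.
Using ∫ u^4·e^(-2·u) du = -(u^4/2 + u^3 + 3·u^2/2 + 3·u/2 + 3/4)·e^(-2·u), the numerator is ≈ 0.413388 and the denominator is 3/4.
Taking the ratio yields P = 0.55118.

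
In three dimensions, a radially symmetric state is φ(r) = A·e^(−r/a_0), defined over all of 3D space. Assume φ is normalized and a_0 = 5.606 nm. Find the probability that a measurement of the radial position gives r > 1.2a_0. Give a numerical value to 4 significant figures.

P ≈ 0.5697

Integrate the radial probability density 4πr²|φ|² over r > 1.2a_0.
Normalization gives A² = 1/(π·a_0^3).
Let u = r/a_0; then A², 4π and the length scale all cancel, so P = ∫_{1.2}^{∞} u^2·e^(-2·u) du ÷ ∫_{0}^{∞} u^2·e^(-2·u) du.
With ∫ u^2·e^(-2·u) du = -(2·u^2 + 2·u + 1)·e^(-2·u)/4 + C, the region integral is 157·e^(-12/5)/100 and the full one is 1/4.
Taking the ratio yields P = 0.56971.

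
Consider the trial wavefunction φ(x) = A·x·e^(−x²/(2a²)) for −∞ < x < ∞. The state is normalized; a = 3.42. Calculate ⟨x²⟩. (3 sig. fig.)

⟨x^2⟩ ≈ 17.5

The expectation value is the |φ|²-weighted average of x^2: ∫ x^2|φ|² dx.
Since the A² factors cancel between numerator and denominator, ⟨x²⟩ = 3·a^2/2.
With a = 3.42, ⟨x^2⟩ = 17.54.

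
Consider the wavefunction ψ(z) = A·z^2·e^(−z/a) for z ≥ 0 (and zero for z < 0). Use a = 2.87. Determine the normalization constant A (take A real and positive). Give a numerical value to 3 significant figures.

Require ∫ |ψ|² dz = 1 over the whole domain.
Recall ∫₀^∞ z^m e^(−z/β) dz = m!·β^(m+1), carrying out the integral gives A² · 3·a^5/4.
Plugging in a = 2.87 yields A = 0.08275.

A ≈ 0.0827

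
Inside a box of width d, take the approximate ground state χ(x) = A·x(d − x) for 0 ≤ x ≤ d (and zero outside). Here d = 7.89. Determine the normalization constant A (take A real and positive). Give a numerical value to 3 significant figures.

A ≈ 0.0313

We need A² ∫|f|² dx = 1, taking the integral from 0 to d.
Expanding the polynomial and integrating term by term, the integral (without the A² prefactor) comes out to d^5/30.
So A² = (d^5/30)^(−1).
Plugging in d = 7.89 yields A = 0.03132.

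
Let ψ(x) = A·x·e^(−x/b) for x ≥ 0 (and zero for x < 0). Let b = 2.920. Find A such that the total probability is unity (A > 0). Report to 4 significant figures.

A ≈ 0.4008

We need A² ∫|f|² dx = 1, taking the integral from 0 to ∞.
With ψ = A·x·e^(−x/b), the integral evaluates to A²·[b^3/4].
With b = 2.920: A² = 0.16066 and A = 0.40083.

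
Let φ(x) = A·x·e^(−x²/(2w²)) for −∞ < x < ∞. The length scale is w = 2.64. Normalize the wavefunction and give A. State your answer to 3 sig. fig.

A ≈ 0.248

Require ∫ |φ|² dx = 1 over the whole domain.
Differentiating ∫e^(−αx²) dx = √(π/α) under α to get the higher moments, the integral (without the A² prefactor) comes out to √(π)·w^3/2.
Plugging in w = 2.64 yields A = 0.2476.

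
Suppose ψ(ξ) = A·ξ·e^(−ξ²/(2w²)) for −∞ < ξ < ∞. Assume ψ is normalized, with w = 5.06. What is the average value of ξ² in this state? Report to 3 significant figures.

The expectation value is the |ψ|²-weighted average of ξ^2: ∫ ξ^2|ψ|² dξ.
Since the A² factors cancel between numerator and denominator, ⟨ξ²⟩ = 3·w^2/2.
Putting w = 5.06 gives 38.41.

⟨ξ^2⟩ ≈ 38.4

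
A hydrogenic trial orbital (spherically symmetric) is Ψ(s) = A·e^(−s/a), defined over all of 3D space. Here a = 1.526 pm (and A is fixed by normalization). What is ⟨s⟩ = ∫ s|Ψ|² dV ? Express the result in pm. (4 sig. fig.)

⟨s⟩ ≈ 2.289 pm

By definition ⟨s⟩ = ∫ s |Ψ(s)|² 4πs² ds.
Using ∫₀^∞ sⁿ e^(−αs) ds = n!/αⁿ⁺¹, evaluating both integrals, ⟨s⟩ = 3·a/2.
Putting a = 1.526 gives 2.2890.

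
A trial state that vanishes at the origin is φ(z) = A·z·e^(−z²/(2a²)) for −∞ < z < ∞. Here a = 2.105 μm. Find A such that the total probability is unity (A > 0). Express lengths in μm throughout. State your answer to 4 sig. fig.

Normalization requires ∫|φ|² dz = 1, integrated from −∞ to ∞.
Differentiating ∫e^(−αz²) dz = √(π/α) under α to get the higher moments, carrying out the integral gives A² · √(π)·a^3/2.
Hence A² = 1/[√(π)·a^3/2].
Substituting a = 2.105 gives A² = 0.12098, so A = 0.34782.

A ≈ 0.3478 μm^(-3/2)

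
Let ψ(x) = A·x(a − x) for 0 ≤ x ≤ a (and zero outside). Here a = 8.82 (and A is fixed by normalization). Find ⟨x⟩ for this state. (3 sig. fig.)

The expectation value is the |ψ|²-weighted average of x: ∫ x|ψ|² dx.
Expanding the polynomial and integrating term by term, evaluating both integrals, ⟨x⟩ = a/2.
Putting a = 8.82 gives 4.410.

⟨x⟩ ≈ 4.41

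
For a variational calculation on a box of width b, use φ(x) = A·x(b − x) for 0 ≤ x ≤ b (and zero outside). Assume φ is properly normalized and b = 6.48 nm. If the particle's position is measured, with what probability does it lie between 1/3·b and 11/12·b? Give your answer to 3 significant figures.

|φ|² is the probability density, so P = ∫_{1/3·b}^{11/12·b} |φ|² dx.
Since A² = 1/(b^5/30), this is the region integral divided by the full normalization integral.
Let u = x/b; then A² and the length scale cancel, so P = ∫_{1/3}^{11/12} u^2·(1 - u)^2 du ÷ ∫_{0}^{1} u^2·(1 - u)^2 du.
With ∫ u^2·(1 - u)^2 du = u^3·(6·u^2 - 15·u + 10)/30 + C, the region integral is ≈ 0.026168 and the full one is 1/30.
This works out to P = 0.7850.

P ≈ 0.785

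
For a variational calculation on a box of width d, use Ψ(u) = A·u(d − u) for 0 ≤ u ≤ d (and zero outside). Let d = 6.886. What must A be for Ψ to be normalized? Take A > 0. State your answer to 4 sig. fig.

A ≈ 0.04402

The normalization condition is ∫|Ψ|² du = 1 from 0 to d.
Expanding the polynomial and integrating term by term, with Ψ = A·u(d − u), the integral evaluates to A²·[d^5/30].
Hence A² = 1/[d^5/30].
Substituting d = 6.886 gives A² = 0.0019377, so A = 0.044019.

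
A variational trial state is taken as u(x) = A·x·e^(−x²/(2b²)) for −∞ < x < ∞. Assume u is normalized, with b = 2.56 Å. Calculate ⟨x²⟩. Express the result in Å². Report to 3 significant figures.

⟨x^2⟩ ≈ 9.83 Å^2

The expectation value is the |u|²-weighted average of x^2: ∫ x^2|u|² dx.
The ratio of the moment integral to the normalization integral gives ⟨x²⟩ = 3·b^2/2.
With b = 2.56, ⟨x^2⟩ = 9.830.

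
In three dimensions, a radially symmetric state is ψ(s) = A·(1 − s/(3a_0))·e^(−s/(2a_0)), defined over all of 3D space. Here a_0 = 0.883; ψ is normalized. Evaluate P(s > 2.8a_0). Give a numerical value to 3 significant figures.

With dV = 4πs²ds, the probability is ∫|ψ|² dV over s > 2.8a_0.
Normalization gives A² = 1/(8·π·a_0^3/3).
Substituting u = s/a_0, A², 4π and the length scale all cancel in the ratio: P = ∫_{2.8}^{∞} u^2·(1 - u/3)^2·e^(-u) du / ∫_{0}^{∞} u^2·(1 - u/3)^2·e^(-u) du.
Using ∫ u^2·(1 - u/3)^2·e^(-u) du = (-u^4 + 2·u^3 - 3·u^2 - 6·u - 6)·e^(-u)/9, the numerator is ≈ 0.43163 and the denominator is 2/3.
The region integral divided by the full integral gives P = 0.6474.

P ≈ 0.647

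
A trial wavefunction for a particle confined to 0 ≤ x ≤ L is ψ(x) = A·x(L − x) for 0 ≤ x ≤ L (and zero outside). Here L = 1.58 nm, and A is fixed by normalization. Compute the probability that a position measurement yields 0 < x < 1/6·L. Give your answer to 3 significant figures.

P = ∫_{0}^{1/6·L} |ψ(x)|² dx.
With A² fixed by ∫|ψ|² = 1, i.e. A² = (L^5/30)^(−1), substitute and integrate.
In terms of u = x/L (A² and the length scale cancel between numerator and denominator), P = [∫_{0}^{1/6} u^2·(1 - u)^2 du] / [∫_{0}^{1} u^2·(1 - u)^2 du].
Using ∫ u^2·(1 - u)^2 du = u^3·(6·u^2 - 15·u + 10)/30, the numerator is ≈ 0.0011831 and the denominator is 1/30.
This works out to P = 23/648.

P ≈ 0.0355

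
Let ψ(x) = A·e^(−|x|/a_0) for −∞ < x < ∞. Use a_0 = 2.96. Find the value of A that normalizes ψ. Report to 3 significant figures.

Require ∫ |ψ|² dx = 1 over the whole domain.
∫|ψ|² dx = A²·(a_0).
Setting this equal to 1 gives A² = 1/(a_0).
Substituting a_0 = 2.96 gives A² = 0.3378, so A = 0.5812.

A ≈ 0.581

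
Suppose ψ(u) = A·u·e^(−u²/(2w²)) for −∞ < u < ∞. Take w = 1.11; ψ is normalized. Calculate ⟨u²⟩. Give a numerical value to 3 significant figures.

The expectation value is the |ψ|²-weighted average of u^2: ∫ u^2|ψ|² du.
Since the A² factors cancel between numerator and denominator, ⟨u²⟩ = 3·w^2/2.
With w = 1.11, ⟨u^2⟩ = 1.848.

⟨u^2⟩ ≈ 1.85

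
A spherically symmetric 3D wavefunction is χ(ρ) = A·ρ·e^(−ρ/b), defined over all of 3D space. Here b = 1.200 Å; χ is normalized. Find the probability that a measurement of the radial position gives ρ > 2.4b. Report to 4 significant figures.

P = ∫ |χ|² 4πρ² dρ over ρ > 2.4b.
The full normalization integral is A²·[3·π·b^5] = 1, fixing A².
Substituting u = ρ/b, A², 4π and the length scale all cancel in the ratio: P = ∫_{2.4}^{∞} u^4·e^(-2·u) du / ∫_{0}^{∞} u^4·e^(-2·u) du.
An antiderivative of u^4·e^(-2·u) is -(u^4/2 + u^3 + 3·u^2/2 + 3·u/2 + 3/4)·e^(-2·u); evaluating from 2.4 to ∞ gives ≈ 0.357194, while the full integral is 3/4.
Taking the ratio yields P = 0.47626.

P ≈ 0.4763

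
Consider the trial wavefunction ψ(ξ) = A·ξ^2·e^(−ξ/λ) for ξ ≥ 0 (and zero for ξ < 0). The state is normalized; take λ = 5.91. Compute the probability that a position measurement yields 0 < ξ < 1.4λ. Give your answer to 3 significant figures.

P = ∫_{0}^{1.4λ} |ψ(ξ)|² dξ.
The normalization integral ∫|ψ|²dξ over the whole domain equals 3·λ^5/4·A², and A² cancels in the ratio.
In terms of u = ξ/λ (A² and the length scale cancel between numerator and denominator), P = [∫_{0}^{1.4} u^4·e^(-2·u) du] / [∫_{0}^{∞} u^4·e^(-2·u) du].
Using ∫ u^4·e^(-2·u) du = -(u^4/2 + u^3 + 3·u^2/2 + 3·u/2 + 3/4)·e^(-2·u), the numerator is ≈ 0.11424 and the denominator is 3/4.
Evaluating gives P = 0.1523.

P ≈ 0.152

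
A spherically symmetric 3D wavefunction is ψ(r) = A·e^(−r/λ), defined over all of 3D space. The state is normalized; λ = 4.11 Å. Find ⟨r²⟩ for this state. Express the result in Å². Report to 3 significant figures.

The expectation value is the |ψ|²-weighted average of r^2: ∫ r^2|ψ|² 4πr² dr.
Since the A² factors cancel between numerator and denominator, ⟨r²⟩ = 3·λ^2.
Putting λ = 4.11 gives 50.68.

⟨r^2⟩ ≈ 50.7 Å^2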